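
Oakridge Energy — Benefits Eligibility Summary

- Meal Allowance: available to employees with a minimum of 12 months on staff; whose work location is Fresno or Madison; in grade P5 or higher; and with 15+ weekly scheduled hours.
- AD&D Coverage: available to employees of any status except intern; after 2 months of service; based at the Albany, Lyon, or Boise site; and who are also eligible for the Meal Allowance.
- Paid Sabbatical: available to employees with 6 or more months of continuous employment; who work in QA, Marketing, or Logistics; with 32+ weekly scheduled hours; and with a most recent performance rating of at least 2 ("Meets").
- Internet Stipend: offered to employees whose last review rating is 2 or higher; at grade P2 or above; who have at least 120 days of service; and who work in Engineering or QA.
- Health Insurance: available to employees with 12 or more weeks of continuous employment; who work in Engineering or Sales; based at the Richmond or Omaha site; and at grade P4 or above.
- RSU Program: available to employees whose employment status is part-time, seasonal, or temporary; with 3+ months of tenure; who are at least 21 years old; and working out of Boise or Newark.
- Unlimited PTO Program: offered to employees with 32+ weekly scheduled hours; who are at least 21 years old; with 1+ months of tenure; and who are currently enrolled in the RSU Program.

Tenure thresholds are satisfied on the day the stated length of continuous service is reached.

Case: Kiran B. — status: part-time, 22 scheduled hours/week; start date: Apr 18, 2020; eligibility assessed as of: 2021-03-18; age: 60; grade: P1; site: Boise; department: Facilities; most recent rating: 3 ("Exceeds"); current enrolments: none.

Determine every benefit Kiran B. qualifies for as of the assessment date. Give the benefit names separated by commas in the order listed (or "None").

RSU Program

Service from Apr 18, 2020 to 2021-03-18: 334 days.
Meal Allowance — service 334 days < 12 months (≈360 days) ✗ → not eligible.
AD&D Coverage — status part-time ✓ (not excluded); service 334 days ≥ 2 months (≈60 days) ✓; site Boise ✓; not eligible for Meal Allowance ✗ → not eligible.
Paid Sabbatical — service 334 days ≥ 6 months (≈180 days) ✓; dept Facilities ✗ → not eligible.
Internet Stipend — rating 3 ≥ 2 ✓; grade P1 < P2 ✗ → not eligible.
Health Insurance — service 334 days ≥ 12 weeks (≈84 days) ✓; dept Facilities ✗ → not eligible.
RSU Program — status part-time ✓; service 334 days ≥ 3 months (≈90 days) ✓; age 60 ≥ 21 ✓; site Boise ✓ → eligible.
Unlimited PTO Program — 22 hrs/wk < 32 ✗ → not eligible.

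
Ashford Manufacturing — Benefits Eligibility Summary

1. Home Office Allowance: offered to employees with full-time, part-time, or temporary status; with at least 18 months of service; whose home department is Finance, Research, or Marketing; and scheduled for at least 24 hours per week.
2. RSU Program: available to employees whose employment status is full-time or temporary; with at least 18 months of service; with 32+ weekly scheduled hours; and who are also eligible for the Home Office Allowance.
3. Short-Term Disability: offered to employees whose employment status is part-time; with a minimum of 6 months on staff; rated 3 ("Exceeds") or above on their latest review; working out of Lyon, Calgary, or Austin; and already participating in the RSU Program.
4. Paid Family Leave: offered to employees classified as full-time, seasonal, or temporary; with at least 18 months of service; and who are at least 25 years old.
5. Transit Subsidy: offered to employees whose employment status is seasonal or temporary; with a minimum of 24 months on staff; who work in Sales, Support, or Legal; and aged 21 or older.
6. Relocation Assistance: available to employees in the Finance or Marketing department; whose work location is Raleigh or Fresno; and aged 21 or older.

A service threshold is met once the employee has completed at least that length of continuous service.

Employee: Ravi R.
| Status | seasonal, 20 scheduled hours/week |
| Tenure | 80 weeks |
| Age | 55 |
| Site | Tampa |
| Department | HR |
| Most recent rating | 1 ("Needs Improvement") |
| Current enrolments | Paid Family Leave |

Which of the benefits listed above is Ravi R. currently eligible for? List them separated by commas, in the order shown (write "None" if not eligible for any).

Home Office Allowance — status seasonal ✗ (requires full-time, part-time, or temporary) → not eligible.
RSU Program — status seasonal ✗ (requires full-time or temporary) → not eligible.
Short-Term Disability — status seasonal ✗ (requires part-time) → not eligible.
Paid Family Leave — status seasonal ✓; service 80 weeks ≥ 18 months (≈540 days) ✓; age 55 ≥ 25 ✓ → eligible.
Transit Subsidy — status seasonal ✓; service 80 weeks < 24 months (≈720 days) ✗ → not eligible.
Relocation Assistance — dept HR ✗ → not eligible.

Paid Family Leave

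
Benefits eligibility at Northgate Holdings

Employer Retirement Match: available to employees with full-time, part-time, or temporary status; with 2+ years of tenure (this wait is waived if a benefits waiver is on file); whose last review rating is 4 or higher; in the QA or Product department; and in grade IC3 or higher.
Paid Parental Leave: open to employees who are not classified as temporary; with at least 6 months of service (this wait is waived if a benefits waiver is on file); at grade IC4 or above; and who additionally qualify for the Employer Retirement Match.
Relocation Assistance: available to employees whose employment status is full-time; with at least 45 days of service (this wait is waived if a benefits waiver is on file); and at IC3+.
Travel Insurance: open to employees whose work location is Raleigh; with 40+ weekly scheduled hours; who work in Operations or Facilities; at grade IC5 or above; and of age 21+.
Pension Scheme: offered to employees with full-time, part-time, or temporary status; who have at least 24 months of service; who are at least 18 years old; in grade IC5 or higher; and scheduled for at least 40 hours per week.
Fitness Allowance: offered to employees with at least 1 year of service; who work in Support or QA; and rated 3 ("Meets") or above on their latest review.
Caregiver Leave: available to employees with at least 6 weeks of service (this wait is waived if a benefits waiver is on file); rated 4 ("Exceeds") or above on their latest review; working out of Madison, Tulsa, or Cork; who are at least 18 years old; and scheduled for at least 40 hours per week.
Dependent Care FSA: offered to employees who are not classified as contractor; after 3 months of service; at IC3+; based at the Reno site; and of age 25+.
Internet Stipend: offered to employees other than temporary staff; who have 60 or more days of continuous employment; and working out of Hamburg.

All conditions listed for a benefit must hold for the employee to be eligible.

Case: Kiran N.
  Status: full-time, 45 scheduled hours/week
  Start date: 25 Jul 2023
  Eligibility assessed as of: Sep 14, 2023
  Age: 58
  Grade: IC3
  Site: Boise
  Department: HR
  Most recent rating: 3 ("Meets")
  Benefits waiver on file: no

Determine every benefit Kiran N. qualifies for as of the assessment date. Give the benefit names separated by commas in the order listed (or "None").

Relocation Assistance

Service from 25 Jul 2023 to Sep 14, 2023: 51 days.
Employer Retirement Match — status full-time ✓; no waiver, service 51 days < 2 years (≈730 days) ✗ → not eligible.
Paid Parental Leave — status full-time ✓ (not excluded); no waiver, service 51 days < 6 months (≈180 days) ✗ → not eligible.
Relocation Assistance — status full-time ✓; no waiver, service 51 days ≥ 45 days ✓; grade IC3 ≥ IC3 ✓ → eligible.
Travel Insurance — site Boise ✗ (not Raleigh) → not eligible.
Pension Scheme — status full-time ✓; service 51 days < 24 months (≈720 days) ✗ → not eligible.
Fitness Allowance — service 51 days < 1 year (≈365 days) ✗ → not eligible.
Caregiver Leave — no waiver, service 51 days ≥ 6 weeks (≈42 days) ✓; rating 3 < 4 ✗ → not eligible.
Dependent Care FSA — status full-time ✓ (not excluded); service 51 days < 3 months (≈90 days) ✗ → not eligible.
Internet Stipend — status full-time ✓ (not excluded); service 51 days < 60 days ✗ → not eligible.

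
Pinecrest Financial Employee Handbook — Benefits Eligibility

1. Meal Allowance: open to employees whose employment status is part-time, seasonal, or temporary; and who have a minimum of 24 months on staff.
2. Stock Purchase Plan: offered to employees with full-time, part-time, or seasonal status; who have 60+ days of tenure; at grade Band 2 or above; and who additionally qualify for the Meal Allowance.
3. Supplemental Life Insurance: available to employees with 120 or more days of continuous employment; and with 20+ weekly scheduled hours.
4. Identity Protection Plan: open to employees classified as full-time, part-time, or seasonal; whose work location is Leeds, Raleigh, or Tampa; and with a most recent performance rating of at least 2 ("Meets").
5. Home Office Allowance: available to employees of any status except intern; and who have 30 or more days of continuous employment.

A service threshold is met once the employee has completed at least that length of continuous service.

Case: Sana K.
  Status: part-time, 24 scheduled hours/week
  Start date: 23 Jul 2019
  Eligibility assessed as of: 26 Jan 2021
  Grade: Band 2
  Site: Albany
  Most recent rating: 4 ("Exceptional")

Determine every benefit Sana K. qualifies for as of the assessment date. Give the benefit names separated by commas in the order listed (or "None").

Service from 23 Jul 2019 to 26 Jan 2021: 553 days.
Meal Allowance — status part-time ✓; service 553 days < 24 months (≈720 days) ✗ → not eligible.
Stock Purchase Plan — status part-time ✓; service 553 days ≥ 60 days ✓; grade Band 2 ≥ Band 2 ✓; not eligible for Meal Allowance ✗ → not eligible.
Supplemental Life Insurance — service 553 days ≥ 120 days ✓; 24 hrs/wk ≥ 20 ✓ → eligible.
Identity Protection Plan — status part-time ✓; site Albany ✗ (not Leeds, Raleigh, or Tampa) → not eligible.
Home Office Allowance — status part-time ✓ (not excluded); service 553 days ≥ 30 days ✓ → eligible.

Supplemental Life Insurance, Home Office Allowance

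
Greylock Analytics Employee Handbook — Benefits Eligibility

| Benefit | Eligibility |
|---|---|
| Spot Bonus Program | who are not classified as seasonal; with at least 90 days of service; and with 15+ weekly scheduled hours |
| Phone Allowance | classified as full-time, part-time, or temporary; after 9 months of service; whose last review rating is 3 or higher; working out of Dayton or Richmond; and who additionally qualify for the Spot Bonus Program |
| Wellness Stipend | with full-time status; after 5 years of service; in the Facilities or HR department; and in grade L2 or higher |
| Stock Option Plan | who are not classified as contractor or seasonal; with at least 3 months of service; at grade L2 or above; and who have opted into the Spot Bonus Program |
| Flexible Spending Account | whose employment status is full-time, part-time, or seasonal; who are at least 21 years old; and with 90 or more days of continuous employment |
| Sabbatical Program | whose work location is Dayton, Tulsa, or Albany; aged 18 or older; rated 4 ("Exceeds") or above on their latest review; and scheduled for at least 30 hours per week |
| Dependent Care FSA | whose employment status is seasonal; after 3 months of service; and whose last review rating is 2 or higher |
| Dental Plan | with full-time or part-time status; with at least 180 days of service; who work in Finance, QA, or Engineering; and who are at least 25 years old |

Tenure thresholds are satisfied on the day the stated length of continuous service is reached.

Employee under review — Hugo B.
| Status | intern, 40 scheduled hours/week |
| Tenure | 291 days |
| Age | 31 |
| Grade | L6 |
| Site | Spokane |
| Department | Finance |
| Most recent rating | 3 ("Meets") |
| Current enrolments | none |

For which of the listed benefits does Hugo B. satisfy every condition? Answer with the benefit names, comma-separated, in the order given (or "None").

Spot Bonus Program

Spot Bonus Program — status intern ✓ (not excluded); service 291 days ≥ 90 days ✓; 40 hrs/wk ≥ 15 ✓ → eligible.
Phone Allowance — status intern ✗ (requires full-time, part-time, or temporary) → not eligible.
Wellness Stipend — status intern ✗ (requires full-time) → not eligible.
Stock Option Plan — status intern ✓ (not excluded); service 291 days ≥ 3 months (≈90 days) ✓; grade L6 ≥ L2 ✓; not enrolled in Spot Bonus Program ✗ → not eligible.
Flexible Spending Account — status intern ✗ (requires full-time, part-time, or seasonal) → not eligible.
Sabbatical Program — site Spokane ✗ (not Dayton, Tulsa, or Albany) → not eligible.
Dependent Care FSA — status intern ✗ (requires seasonal) → not eligible.
Dental Plan — status intern ✗ (requires full-time or part-time) → not eligible.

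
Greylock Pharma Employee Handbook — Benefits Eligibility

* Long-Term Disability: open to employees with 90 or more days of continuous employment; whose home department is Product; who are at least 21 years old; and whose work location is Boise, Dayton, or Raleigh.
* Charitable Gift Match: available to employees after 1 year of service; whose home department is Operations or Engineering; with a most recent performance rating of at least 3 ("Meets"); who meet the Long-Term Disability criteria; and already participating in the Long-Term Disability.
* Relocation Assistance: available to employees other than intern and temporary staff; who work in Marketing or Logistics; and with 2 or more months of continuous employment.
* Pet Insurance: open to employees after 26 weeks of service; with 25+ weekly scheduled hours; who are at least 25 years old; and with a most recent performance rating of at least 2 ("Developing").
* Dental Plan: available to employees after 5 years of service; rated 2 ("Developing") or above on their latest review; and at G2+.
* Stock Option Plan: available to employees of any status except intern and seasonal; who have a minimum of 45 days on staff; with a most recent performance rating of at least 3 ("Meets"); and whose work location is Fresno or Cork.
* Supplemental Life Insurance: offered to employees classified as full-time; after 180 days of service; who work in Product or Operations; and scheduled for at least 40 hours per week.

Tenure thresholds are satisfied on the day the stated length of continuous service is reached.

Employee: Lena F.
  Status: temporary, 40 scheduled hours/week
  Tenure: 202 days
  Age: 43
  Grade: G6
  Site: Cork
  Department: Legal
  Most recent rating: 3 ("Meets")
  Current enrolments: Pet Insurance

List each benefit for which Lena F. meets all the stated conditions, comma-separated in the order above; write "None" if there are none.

Pet Insurance, Stock Option Plan

Long-Term Disability — service 202 days ≥ 90 days ✓; dept Legal ✗ → not eligible.
Charitable Gift Match — service 202 days < 1 year (≈365 days) ✗ → not eligible.
Relocation Assistance — status temporary ✗ (excluded) → not eligible.
Pet Insurance — service 202 days ≥ 26 weeks (≈182 days) ✓; 40 hrs/wk ≥ 25 ✓; age 43 ≥ 25 ✓; rating 3 ≥ 2 ✓ → eligible.
Dental Plan — service 202 days < 5 years (≈1825 days) ✗ → not eligible.
Stock Option Plan — status temporary ✓ (not excluded); service 202 days ≥ 45 days ✓; rating 3 ≥ 3 ✓; site Cork ✓ → eligible.
Supplemental Life Insurance — status temporary ✗ (requires full-time) → not eligible.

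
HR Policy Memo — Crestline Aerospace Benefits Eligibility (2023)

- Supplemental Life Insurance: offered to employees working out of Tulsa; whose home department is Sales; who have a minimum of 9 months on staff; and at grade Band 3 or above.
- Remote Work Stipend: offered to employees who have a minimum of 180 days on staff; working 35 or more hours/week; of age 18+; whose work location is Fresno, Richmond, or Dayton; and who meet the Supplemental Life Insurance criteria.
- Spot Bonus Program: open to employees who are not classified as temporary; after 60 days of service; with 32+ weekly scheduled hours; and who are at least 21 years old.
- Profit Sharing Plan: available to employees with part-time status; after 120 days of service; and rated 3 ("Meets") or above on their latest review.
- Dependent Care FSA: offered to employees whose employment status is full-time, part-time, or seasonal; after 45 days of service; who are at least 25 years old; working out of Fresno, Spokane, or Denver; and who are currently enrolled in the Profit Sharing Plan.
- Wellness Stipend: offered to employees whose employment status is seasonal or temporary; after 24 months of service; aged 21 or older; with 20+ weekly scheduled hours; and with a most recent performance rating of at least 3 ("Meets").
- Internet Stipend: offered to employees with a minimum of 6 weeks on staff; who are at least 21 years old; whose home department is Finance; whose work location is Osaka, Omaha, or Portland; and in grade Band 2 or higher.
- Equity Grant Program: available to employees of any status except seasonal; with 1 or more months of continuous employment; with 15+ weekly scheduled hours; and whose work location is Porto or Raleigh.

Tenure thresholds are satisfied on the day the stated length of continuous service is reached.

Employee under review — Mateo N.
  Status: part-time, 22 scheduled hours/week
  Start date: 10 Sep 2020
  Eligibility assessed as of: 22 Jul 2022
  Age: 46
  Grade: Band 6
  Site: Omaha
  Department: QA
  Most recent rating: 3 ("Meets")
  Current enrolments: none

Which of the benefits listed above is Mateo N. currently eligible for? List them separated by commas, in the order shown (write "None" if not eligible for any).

Profit Sharing Plan

Service from 10 Sep 2020 to 22 Jul 2022: 680 days.
Supplemental Life Insurance — site Omaha ✗ (not Tulsa) → not eligible.
Remote Work Stipend — service 680 days ≥ 180 days ✓; 22 hrs/wk < 35 ✗ → not eligible.
Spot Bonus Program — status part-time ✓ (not excluded); service 680 days ≥ 60 days ✓; 22 hrs/wk < 32 ✗ → not eligible.
Profit Sharing Plan — status part-time ✓; service 680 days ≥ 120 days ✓; rating 3 ≥ 3 ✓ → eligible.
Dependent Care FSA — status part-time ✓; service 680 days ≥ 45 days ✓; age 46 ≥ 25 ✓; site Omaha ✗ (not Fresno, Spokane, or Denver) → not eligible.
Wellness Stipend — status part-time ✗ (requires seasonal or temporary) → not eligible.
Internet Stipend — service 680 days ≥ 6 weeks (≈42 days) ✓; age 46 ≥ 21 ✓; dept QA ✗ → not eligible.
Equity Grant Program — status part-time ✓ (not excluded); service 680 days ≥ 1 month (≈30 days) ✓; 22 hrs/wk ≥ 15 ✓; site Omaha ✗ (not Porto or Raleigh) → not eligible.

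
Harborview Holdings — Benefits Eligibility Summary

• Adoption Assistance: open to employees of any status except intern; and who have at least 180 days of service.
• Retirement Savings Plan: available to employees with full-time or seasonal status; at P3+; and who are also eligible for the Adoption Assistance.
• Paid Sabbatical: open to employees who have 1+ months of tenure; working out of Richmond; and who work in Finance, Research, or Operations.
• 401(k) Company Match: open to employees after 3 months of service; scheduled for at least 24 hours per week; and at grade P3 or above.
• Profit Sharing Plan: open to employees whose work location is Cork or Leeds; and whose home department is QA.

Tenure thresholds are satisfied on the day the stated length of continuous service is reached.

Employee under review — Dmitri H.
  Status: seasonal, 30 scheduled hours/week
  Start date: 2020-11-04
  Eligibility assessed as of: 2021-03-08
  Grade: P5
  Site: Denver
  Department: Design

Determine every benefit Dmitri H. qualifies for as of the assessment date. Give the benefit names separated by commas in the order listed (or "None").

401(k) Company Match

Service from 2020-11-04 to 2021-03-08: 124 days.
Adoption Assistance — status seasonal ✓ (not excluded); service 124 days < 180 days ✗ → not eligible.
Retirement Savings Plan — status seasonal ✓; grade P5 ≥ P3 ✓; not eligible for Adoption Assistance ✗ → not eligible.
Paid Sabbatical — service 124 days ≥ 1 month (≈30 days) ✓; site Denver ✗ (not Richmond) → not eligible.
401(k) Company Match — service 124 days ≥ 3 months (≈90 days) ✓; 30 hrs/wk ≥ 24 ✓; grade P5 ≥ P3 ✓ → eligible.
Profit Sharing Plan — site Denver ✗ (not Cork or Leeds) → not eligible.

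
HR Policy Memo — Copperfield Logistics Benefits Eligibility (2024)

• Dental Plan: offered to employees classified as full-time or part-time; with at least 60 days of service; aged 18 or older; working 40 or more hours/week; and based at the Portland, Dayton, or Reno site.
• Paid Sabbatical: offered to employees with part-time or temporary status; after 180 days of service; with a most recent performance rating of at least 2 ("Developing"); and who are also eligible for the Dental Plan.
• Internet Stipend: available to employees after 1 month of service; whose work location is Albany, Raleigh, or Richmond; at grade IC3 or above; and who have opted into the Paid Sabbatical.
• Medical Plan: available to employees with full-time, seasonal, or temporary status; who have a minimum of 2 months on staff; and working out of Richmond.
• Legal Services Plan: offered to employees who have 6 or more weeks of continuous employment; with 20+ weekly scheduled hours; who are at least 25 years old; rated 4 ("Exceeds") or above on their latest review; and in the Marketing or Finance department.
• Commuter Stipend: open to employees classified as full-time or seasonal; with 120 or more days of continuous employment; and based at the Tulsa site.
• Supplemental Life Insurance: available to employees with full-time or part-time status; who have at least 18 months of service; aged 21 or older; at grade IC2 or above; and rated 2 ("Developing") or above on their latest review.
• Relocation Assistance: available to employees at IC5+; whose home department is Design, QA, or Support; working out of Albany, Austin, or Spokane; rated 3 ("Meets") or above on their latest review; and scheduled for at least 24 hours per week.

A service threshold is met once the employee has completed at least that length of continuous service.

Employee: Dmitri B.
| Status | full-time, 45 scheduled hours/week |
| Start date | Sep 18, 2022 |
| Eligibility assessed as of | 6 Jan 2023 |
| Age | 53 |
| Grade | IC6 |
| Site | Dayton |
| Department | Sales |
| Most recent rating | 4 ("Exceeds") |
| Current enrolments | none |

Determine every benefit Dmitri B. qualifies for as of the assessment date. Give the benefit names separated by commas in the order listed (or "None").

Service from Sep 18, 2022 to 6 Jan 2023: 110 days.
Dental Plan — status full-time ✓; service 110 days ≥ 60 days ✓; age 53 ≥ 18 ✓; 45 hrs/wk ≥ 40 ✓; site Dayton ✓ → eligible.
Paid Sabbatical — status full-time ✗ (requires part-time or temporary) → not eligible.
Internet Stipend — service 110 days ≥ 1 month (≈30 days) ✓; site Dayton ✗ (not Albany, Raleigh, or Richmond) → not eligible.
Medical Plan — status full-time ✓; service 110 days ≥ 2 months (≈60 days) ✓; site Dayton ✗ (not Richmond) → not eligible.
Legal Services Plan — service 110 days ≥ 6 weeks (≈42 days) ✓; 45 hrs/wk ≥ 20 ✓; age 53 ≥ 25 ✓; rating 4 ≥ 4 ✓; dept Sales ✗ → not eligible.
Commuter Stipend — status full-time ✓; service 110 days < 120 days ✗ → not eligible.
Supplemental Life Insurance — status full-time ✓; service 110 days < 18 months (≈540 days) ✗ → not eligible.
Relocation Assistance — grade IC6 ≥ IC5 ✓; dept Sales ✗ → not eligible.

Dental Plan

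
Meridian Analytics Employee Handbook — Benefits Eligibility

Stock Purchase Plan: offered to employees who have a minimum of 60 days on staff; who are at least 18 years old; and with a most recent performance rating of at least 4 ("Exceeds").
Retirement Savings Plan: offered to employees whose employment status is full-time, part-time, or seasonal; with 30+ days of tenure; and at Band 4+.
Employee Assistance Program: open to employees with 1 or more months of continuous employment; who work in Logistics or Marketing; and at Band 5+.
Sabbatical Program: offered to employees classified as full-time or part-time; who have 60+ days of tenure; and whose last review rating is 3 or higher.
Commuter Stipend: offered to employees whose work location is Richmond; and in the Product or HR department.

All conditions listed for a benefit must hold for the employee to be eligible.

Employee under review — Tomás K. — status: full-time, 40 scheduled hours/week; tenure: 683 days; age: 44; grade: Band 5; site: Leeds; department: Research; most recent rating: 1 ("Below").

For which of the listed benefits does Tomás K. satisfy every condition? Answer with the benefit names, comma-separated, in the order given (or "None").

Stock Purchase Plan — service 683 days ≥ 60 days ✓; age 44 ≥ 18 ✓; rating 1 < 4 ✗ → not eligible.
Retirement Savings Plan — status full-time ✓; service 683 days ≥ 30 days ✓; grade Band 5 ≥ Band 4 ✓ → eligible.
Employee Assistance Program — service 683 days ≥ 1 month (≈30 days) ✓; dept Research ✗ → not eligible.
Sabbatical Program — status full-time ✓; service 683 days ≥ 60 days ✓; rating 1 < 3 ✗ → not eligible.
Commuter Stipend — site Leeds ✗ (not Richmond) → not eligible.

Retirement Savings Plan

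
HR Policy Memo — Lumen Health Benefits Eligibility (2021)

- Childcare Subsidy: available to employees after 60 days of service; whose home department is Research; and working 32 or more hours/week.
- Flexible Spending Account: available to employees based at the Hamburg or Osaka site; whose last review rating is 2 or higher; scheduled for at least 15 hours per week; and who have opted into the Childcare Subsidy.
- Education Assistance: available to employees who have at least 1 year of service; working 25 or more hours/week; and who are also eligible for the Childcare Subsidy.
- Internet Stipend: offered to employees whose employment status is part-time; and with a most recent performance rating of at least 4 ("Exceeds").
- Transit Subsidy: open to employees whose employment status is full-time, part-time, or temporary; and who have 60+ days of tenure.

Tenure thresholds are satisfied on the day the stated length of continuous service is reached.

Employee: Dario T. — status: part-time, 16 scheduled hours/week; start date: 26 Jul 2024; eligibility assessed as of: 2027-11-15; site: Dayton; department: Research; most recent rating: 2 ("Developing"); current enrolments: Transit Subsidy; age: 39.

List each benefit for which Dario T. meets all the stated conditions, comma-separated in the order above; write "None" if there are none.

Transit Subsidy

Service from 26 Jul 2024 to 2027-11-15: 1207 days.
Childcare Subsidy — service 1207 days ≥ 60 days ✓; dept Research ✓; 16 hrs/wk < 32 ✗ → not eligible.
Flexible Spending Account — site Dayton ✗ (not Hamburg or Osaka) → not eligible.
Education Assistance — service 1207 days ≥ 1 year (≈365 days) ✓; 16 hrs/wk < 25 ✗ → not eligible.
Internet Stipend — status part-time ✓; rating 2 < 4 ✗ → not eligible.
Transit Subsidy — status part-time ✓; service 1207 days ≥ 60 days ✓ → eligible.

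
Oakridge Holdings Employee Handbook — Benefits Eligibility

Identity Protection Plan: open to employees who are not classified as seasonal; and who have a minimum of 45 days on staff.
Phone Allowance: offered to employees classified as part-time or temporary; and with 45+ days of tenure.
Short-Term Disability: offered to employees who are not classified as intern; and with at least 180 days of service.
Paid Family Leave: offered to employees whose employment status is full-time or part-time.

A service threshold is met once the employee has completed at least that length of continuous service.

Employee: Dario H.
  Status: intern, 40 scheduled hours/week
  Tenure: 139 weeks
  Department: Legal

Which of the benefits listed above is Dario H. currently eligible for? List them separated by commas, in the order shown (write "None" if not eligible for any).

Identity Protection Plan — status intern ✓ (not excluded); service 139 weeks ≥ 45 days ✓ → eligible.
Phone Allowance — status intern ✗ (requires part-time or temporary) → not eligible.
Short-Term Disability — status intern ✗ (excluded) → not eligible.
Paid Family Leave — status intern ✗ (requires full-time or part-time) → not eligible.

Identity Protection Plan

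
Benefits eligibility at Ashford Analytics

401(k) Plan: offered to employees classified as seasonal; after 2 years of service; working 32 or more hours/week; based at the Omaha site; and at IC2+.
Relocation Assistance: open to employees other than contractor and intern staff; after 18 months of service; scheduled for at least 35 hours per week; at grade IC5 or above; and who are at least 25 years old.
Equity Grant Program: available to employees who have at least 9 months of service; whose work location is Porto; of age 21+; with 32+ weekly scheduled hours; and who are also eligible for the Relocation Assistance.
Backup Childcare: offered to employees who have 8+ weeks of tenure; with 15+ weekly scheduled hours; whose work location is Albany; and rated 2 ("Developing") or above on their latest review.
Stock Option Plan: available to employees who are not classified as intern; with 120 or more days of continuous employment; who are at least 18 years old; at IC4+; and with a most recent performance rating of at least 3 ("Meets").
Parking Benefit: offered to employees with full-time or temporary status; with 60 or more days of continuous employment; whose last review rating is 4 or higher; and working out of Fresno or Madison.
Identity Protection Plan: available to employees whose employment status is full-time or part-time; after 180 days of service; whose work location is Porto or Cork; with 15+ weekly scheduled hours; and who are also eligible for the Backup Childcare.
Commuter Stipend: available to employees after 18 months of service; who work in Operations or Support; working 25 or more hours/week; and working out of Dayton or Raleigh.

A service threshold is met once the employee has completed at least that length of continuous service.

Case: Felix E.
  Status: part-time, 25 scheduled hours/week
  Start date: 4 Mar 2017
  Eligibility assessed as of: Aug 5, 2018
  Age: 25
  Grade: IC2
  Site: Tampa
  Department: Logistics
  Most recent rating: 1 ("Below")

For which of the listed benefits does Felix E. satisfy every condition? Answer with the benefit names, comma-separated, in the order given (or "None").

Service from 4 Mar 2017 to Aug 5, 2018: 519 days.
401(k) Plan — status part-time ✗ (requires seasonal) → not eligible.
Relocation Assistance — status part-time ✓ (not excluded); service 519 days < 18 months (≈540 days) ✗ → not eligible.
Equity Grant Program — service 519 days ≥ 9 months (≈270 days) ✓; site Tampa ✗ (not Porto) → not eligible.
Backup Childcare — service 519 days ≥ 8 weeks (≈56 days) ✓; 25 hrs/wk ≥ 15 ✓; site Tampa ✗ (not Albany) → not eligible.
Stock Option Plan — status part-time ✓ (not excluded); service 519 days ≥ 120 days ✓; age 25 ≥ 18 ✓; grade IC2 < IC4 ✗ → not eligible.
Parking Benefit — status part-time ✗ (requires full-time or temporary) → not eligible.
Identity Protection Plan — status part-time ✓; service 519 days ≥ 180 days ✓; site Tampa ✗ (not Porto or Cork) → not eligible.
Commuter Stipend — service 519 days < 18 months (≈540 days) ✗ → not eligible.

None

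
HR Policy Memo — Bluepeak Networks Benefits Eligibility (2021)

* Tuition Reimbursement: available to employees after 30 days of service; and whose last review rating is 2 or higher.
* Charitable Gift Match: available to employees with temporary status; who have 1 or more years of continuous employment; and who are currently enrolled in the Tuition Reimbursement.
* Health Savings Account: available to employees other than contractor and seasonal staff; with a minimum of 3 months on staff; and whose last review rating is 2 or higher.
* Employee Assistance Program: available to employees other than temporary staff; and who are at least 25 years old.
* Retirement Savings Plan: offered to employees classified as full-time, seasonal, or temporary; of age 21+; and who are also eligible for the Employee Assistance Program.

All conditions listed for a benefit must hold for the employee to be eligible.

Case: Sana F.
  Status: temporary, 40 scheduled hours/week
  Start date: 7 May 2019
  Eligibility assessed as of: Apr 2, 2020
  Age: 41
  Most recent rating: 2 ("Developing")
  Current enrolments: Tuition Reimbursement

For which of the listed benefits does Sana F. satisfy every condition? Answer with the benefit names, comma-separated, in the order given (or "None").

Service from 7 May 2019 to Apr 2, 2020: 331 days.
Tuition Reimbursement — service 331 days ≥ 30 days ✓; rating 2 ≥ 2 ✓ → eligible.
Charitable Gift Match — status temporary ✓; service 331 days < 1 year (≈365 days) ✗ → not eligible.
Health Savings Account — status temporary ✓ (not excluded); service 331 days ≥ 3 months (≈90 days) ✓; rating 2 ≥ 2 ✓ → eligible.
Employee Assistance Program — status temporary ✗ (excluded) → not eligible.
Retirement Savings Plan — status temporary ✓; age 41 ≥ 21 ✓; not eligible for Employee Assistance Program ✗ → not eligible.

Tuition Reimbursement, Health Savings Account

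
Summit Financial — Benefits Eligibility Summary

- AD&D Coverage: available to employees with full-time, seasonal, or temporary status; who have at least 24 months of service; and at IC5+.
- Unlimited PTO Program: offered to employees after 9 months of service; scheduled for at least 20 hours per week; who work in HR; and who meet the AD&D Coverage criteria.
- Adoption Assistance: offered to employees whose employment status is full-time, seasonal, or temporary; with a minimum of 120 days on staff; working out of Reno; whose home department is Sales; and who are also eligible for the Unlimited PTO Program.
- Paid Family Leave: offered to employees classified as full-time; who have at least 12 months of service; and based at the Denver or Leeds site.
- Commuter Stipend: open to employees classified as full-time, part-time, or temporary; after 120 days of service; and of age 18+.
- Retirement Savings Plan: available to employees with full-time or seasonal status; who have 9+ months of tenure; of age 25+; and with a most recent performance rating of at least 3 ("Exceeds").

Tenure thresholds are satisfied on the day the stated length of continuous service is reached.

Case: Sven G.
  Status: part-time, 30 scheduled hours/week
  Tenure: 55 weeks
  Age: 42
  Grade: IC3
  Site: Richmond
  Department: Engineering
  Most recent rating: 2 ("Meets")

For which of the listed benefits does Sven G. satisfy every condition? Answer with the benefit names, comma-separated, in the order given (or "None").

AD&D Coverage — status part-time ✗ (requires full-time, seasonal, or temporary) → not eligible.
Unlimited PTO Program — service 55 weeks ≥ 9 months (≈270 days) ✓; 30 hrs/wk ≥ 20 ✓; dept Engineering ✗ → not eligible.
Adoption Assistance — status part-time ✗ (requires full-time, seasonal, or temporary) → not eligible.
Paid Family Leave — status part-time ✗ (requires full-time) → not eligible.
Commuter Stipend — status part-time ✓; service 55 weeks ≥ 120 days ✓; age 42 ≥ 18 ✓ → eligible.
Retirement Savings Plan — status part-time ✗ (requires full-time or seasonal) → not eligible.

Commuter Stipend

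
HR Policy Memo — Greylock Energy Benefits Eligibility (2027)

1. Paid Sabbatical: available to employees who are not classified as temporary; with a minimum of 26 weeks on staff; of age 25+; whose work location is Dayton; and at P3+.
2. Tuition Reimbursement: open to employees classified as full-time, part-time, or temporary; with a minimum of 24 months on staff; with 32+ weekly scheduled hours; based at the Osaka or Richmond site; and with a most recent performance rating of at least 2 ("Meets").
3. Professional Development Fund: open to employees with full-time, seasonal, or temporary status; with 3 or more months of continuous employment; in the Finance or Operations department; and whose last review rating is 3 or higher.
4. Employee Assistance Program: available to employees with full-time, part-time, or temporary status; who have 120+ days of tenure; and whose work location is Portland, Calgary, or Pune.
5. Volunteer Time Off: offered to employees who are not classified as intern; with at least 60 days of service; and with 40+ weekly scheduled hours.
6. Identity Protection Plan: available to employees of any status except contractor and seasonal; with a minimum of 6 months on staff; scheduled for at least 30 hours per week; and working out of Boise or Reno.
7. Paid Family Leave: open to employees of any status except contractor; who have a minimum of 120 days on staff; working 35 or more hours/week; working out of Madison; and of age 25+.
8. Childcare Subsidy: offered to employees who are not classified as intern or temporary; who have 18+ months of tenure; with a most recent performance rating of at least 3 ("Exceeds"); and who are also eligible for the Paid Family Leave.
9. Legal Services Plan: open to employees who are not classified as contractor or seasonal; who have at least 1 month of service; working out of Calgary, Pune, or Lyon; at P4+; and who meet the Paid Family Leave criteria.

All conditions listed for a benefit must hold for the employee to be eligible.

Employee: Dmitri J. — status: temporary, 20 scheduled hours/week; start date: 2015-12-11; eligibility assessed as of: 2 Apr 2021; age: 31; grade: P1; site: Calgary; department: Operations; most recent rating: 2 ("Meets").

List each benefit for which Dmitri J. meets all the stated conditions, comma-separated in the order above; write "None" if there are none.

Service from 2015-12-11 to 2 Apr 2021: 1939 days.
Paid Sabbatical — status temporary ✗ (excluded) → not eligible.
Tuition Reimbursement — status temporary ✓; service 1939 days ≥ 24 months (≈720 days) ✓; 20 hrs/wk < 32 ✗ → not eligible.
Professional Development Fund — status temporary ✓; service 1939 days ≥ 3 months (≈90 days) ✓; dept Operations ✓; rating 2 < 3 ✗ → not eligible.
Employee Assistance Program — status temporary ✓; service 1939 days ≥ 120 days ✓; site Calgary ✓ → eligible.
Volunteer Time Off — status temporary ✓ (not excluded); service 1939 days ≥ 60 days ✓; 20 hrs/wk < 40 ✗ → not eligible.
Identity Protection Plan — status temporary ✓ (not excluded); service 1939 days ≥ 6 months (≈180 days) ✓; 20 hrs/wk < 30 ✗ → not eligible.
Paid Family Leave — status temporary ✓ (not excluded); service 1939 days ≥ 120 days ✓; 20 hrs/wk < 35 ✗ → not eligible.
Childcare Subsidy — status temporary ✗ (excluded) → not eligible.
Legal Services Plan — status temporary ✓ (not excluded); service 1939 days ≥ 1 month (≈30 days) ✓; site Calgary ✓; grade P1 < P4 ✗ → not eligible.

Employee Assistance Program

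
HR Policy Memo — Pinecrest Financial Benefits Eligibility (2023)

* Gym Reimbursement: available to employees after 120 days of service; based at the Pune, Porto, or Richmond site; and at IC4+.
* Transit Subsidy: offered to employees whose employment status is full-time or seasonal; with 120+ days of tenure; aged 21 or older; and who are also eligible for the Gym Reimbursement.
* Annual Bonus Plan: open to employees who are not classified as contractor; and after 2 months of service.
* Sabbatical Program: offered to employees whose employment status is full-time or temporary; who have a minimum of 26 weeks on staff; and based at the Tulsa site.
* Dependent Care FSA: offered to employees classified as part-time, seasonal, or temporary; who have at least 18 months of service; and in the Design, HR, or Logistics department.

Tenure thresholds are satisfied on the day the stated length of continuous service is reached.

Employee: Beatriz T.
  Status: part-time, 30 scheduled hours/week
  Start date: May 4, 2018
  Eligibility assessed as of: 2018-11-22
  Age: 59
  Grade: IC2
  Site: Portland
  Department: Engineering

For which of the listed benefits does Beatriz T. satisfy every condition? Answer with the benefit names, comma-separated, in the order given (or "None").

Service from May 4, 2018 to 2018-11-22: 202 days.
Gym Reimbursement — service 202 days ≥ 120 days ✓; site Portland ✗ (not Pune, Porto, or Richmond) → not eligible.
Transit Subsidy — status part-time ✗ (requires full-time or seasonal) → not eligible.
Annual Bonus Plan — status part-time ✓ (not excluded); service 202 days ≥ 2 months (≈60 days) ✓ → eligible.
Sabbatical Program — status part-time ✗ (requires full-time or temporary) → not eligible.
Dependent Care FSA — status part-time ✓; service 202 days < 18 months (≈540 days) ✗ → not eligible.

Annual Bonus Plan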